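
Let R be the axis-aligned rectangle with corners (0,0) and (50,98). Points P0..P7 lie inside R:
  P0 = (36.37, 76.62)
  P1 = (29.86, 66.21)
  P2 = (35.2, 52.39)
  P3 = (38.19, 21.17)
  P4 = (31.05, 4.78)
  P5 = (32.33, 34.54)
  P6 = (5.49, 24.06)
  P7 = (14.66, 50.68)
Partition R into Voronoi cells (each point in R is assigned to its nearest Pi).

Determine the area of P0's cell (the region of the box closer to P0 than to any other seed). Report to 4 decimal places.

Area of P0's cell: 1067.9043

1. box [0,50]×[0,98]: [(0, 0) (50, 0) (50, 98) (0, 98)]
2. ⊥bis P0·P1 via (33.115,71.415): [(0, 92.1238) (50, 60.8558) (50, 98) (0, 98)]  |A|=1075.5101
3. ⊥bis P0·P2 via (35.785,64.505): [(0, 92.1238) (44.8658, 64.0665) (50, 63.8186) (50, 98) (0, 98)]  |A|=1067.9043
4. ⊥bis P0·P3 via (37.28,48.895): [(0, 92.1238) (44.8658, 64.0665) (50, 63.8186) (50, 98) (0, 98)]  |A|=1067.9043
5. ⊥bis P0·P4 via (33.71,40.7): [(0, 92.1238) (44.8658, 64.0665) (50, 63.8186) (50, 98) (0, 98)]  |A|=1067.9043
6. ⊥bis P0·P5 via (34.35,55.58): [(0, 92.1238) (44.8658, 64.0665) (50, 63.8186) (50, 98) (0, 98)]  |A|=1067.9043
7. ⊥bis P0·P6 via (20.93,50.34): [(0, 92.1238) (44.8658, 64.0665) (50, 63.8186) (50, 98) (0, 98)]  |A|=1067.9043
8. ⊥bis P0·P7 via (25.515,63.65): [(0, 92.1238) (44.8658, 64.0665) (50, 63.8186) (50, 98) (0, 98)]  |A|=1067.9043
9. canonical 5-gon: [(0, 92.1238) (44.8658, 64.0665) (50, 63.8186) (50, 98) (0, 98)]
10. shoelace: 1067.9043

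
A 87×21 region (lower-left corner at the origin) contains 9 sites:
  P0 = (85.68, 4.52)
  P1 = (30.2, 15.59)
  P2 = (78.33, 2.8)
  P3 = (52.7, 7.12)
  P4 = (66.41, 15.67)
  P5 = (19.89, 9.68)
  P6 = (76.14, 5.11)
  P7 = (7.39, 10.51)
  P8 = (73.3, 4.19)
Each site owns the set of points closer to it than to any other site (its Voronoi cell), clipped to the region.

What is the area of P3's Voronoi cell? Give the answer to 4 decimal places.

1. box [0,87]×[0,21]: [(0, 0) (87, 0) (87, 21) (0, 21)]
2. ⊥bis P3·P0 via (69.19,5.82): [(0, 0) (68.7312, 0) (70.3867, 21) (0, 21)]  |A|=1460.738
3. ⊥bis P3·P1 via (41.45,11.355): [(37.1755, 0) (68.7312, 0) (70.3867, 21) (45.0808, 21)]  |A|=597.047
4. ⊥bis P3·P2 via (65.515,4.96): [(37.1755, 0) (64.679, 0) (68.2186, 21) (45.0808, 21)]  |A|=531.7335
5. ⊥bis P3·P4 via (59.555,11.395): [(37.1755, 0) (64.679, 0) (65.1008, 2.5023) (53.565, 21) (45.0808, 21)]  |A|=396.205
6. ⊥bis P3·P5 via (36.295,8.4): [(37.1755, 0) (64.679, 0) (65.1008, 2.5023) (53.565, 21) (45.0808, 21)]  |A|=396.205
7. ⊥bis P3·P6 via (64.42,6.115): [(37.1755, 0) (63.8956, 0) (64.2299, 3.8987) (53.565, 21) (45.0808, 21)]  |A|=393.294
8. ⊥bis P3·P7 via (30.045,8.815): [(37.1755, 0) (63.8956, 0) (64.2299, 3.8987) (53.565, 21) (45.0808, 21)]  |A|=393.294
9. ⊥bis P3·P8 via (63,5.655): [(37.1755, 0) (62.1957, 0) (63.025, 5.8308) (53.565, 21) (45.0808, 21)]  |A|=385.6661
10. canonical 5-gon: [(37.1755, 0) (62.1957, 0) (63.025, 5.8308) (53.565, 21) (45.0808, 21)]
11. shoelace: 385.6661

Area of P3's cell: 385.6661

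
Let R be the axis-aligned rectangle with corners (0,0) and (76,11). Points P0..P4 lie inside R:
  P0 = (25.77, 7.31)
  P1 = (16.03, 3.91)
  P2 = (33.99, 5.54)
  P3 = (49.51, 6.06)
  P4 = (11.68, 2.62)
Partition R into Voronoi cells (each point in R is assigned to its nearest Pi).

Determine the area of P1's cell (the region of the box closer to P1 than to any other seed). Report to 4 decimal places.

Area of P1's cell: 85.2081

1. box [0,76]×[0,11]: [(0, 0) (76, 0) (76, 11) (0, 11)]
2. ⊥bis P1·P0 via (20.9,5.61): [(0, 0) (22.8583, 0) (19.0185, 11) (0, 11)]  |A|=230.3224
3. ⊥bis P1·P2 via (25.01,4.725): [(0, 0) (22.8583, 0) (19.0185, 11) (0, 11)]  |A|=230.3224
4. ⊥bis P1·P3 via (32.77,4.985): [(0, 0) (22.8583, 0) (19.0185, 11) (0, 11)]  |A|=230.3224
5. ⊥bis P1·P4 via (13.855,3.265): [(14.8232, 0) (22.8583, 0) (19.0185, 11) (11.5612, 11)]  |A|=85.2081
6. canonical 4-gon: [(14.8232, 0) (22.8583, 0) (19.0185, 11) (11.5612, 11)]
7. shoelace: 85.2081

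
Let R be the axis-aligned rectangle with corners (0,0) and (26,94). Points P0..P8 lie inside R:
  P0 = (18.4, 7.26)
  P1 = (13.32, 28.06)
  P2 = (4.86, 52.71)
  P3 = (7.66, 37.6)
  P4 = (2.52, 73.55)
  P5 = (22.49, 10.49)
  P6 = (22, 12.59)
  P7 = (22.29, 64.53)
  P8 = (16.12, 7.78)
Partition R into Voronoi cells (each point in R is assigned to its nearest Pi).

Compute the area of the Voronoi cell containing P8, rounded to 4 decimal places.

1. box [0,26]×[0,94]: [(0, 0) (26, 0) (26, 94) (0, 94)]
2. ⊥bis P8·P0 via (17.26,7.52): [(0, 0) (15.5449, 0) (26, 45.8415) (26, 94) (0, 94)]  |A|=2204.3613
3. ⊥bis P8·P1 via (14.72,17.92): [(0, 15.8877) (0, 0) (15.5449, 0) (19.7916, 18.6202)]  |A|=301.9462
4. ⊥bis P8·P2 via (10.49,30.245): [(0, 15.8877) (0, 0) (15.5449, 0) (19.7916, 18.6202)]  |A|=301.9462
5. ⊥bis P8·P3 via (11.89,22.69): [(0, 15.8877) (0, 0) (15.5449, 0) (19.7916, 18.6202)]  |A|=301.9462
6. ⊥bis P8·P4 via (9.32,40.665): [(0, 15.8877) (0, 0) (15.5449, 0) (19.7916, 18.6202)]  |A|=301.9462
7. ⊥bis P8·P5 via (19.305,9.135): [(15.5206, 18.0305) (0, 15.8877) (0, 0) (15.5449, 0) (18.2135, 11.7007)]  |A|=287.6345
8. ⊥bis P8·P6 via (19.06,10.185): [(12.9342, 17.6734) (0, 15.8877) (0, 0) (15.5449, 0) (18.1277, 11.3247)]  |A|=277.7196
9. ⊥bis P8·P7 via (19.205,36.155): [(12.9342, 17.6734) (0, 15.8877) (0, 0) (15.5449, 0) (18.1277, 11.3247)]  |A|=277.7196
10. canonical 5-gon: [(12.9342, 17.6734) (0, 15.8877) (0, 0) (15.5449, 0) (18.1277, 11.3247)]
11. shoelace: 277.7196

Area of P8's cell: 277.7196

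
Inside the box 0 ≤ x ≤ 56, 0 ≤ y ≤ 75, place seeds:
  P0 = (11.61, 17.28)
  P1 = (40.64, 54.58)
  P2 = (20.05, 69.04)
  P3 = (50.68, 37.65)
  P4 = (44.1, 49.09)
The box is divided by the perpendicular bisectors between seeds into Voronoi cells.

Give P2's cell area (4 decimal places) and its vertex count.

1. box [0,56]×[0,75]: [(0, 0) (56, 0) (56, 75) (0, 75)]
2. ⊥bis P2·P0 via (15.83,43.16): [(0, 45.7412) (56, 36.6099) (56, 75) (0, 75)]  |A|=1894.1688
3. ⊥bis P2·P1 via (30.345,61.81): [(0, 45.7412) (17.1018, 42.9526) (39.6081, 75) (0, 75)]  |A|=884.8566
4. ⊥bis P2·P3 via (35.365,53.345): [(0, 45.7412) (17.1018, 42.9526) (39.6081, 75) (0, 75)]  |A|=884.8566
5. ⊥bis P2·P4 via (32.075,59.065): [(0, 45.7412) (17.1018, 42.9526) (39.6081, 75) (0, 75)]  |A|=884.8566
6. canonical 4-gon: [(0, 45.7412) (17.1018, 42.9526) (39.6081, 75) (0, 75)]
7. shoelace: 884.8566

Area of P2's cell: 884.8566 (4 vertices)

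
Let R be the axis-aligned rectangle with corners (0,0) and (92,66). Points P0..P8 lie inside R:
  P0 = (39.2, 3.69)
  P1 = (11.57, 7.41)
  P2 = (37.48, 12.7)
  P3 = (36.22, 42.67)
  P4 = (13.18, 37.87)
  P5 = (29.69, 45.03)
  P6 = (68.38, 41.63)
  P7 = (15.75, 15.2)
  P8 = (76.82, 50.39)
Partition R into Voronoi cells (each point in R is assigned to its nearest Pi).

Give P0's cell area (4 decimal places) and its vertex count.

Area of P0's cell: 506.2725 (5 vertices)

1. box [0,92]×[0,66]: [(0, 0) (92, 0) (92, 66) (0, 66)]
2. ⊥bis P0·P1 via (25.385,5.55): [(24.6378, 0) (92, 0) (92, 66) (33.5238, 66)]  |A|=4152.6695
3. ⊥bis P0·P2 via (38.34,8.195): [(25.4088, 5.7264) (24.6378, 0) (92, 0) (92, 18.4386)]  |A|=806.7988
4. ⊥bis P0·P3 via (37.71,23.18): [(25.4088, 5.7264) (24.6378, 0) (92, 0) (92, 18.4386)]  |A|=806.7988
5. ⊥bis P0·P4 via (26.19,20.78): [(25.4088, 5.7264) (24.6378, 0) (92, 0) (92, 18.4386)]  |A|=806.7988
6. ⊥bis P0·P5 via (34.445,24.36): [(25.4088, 5.7264) (24.6378, 0) (92, 0) (92, 18.4386)]  |A|=806.7988
7. ⊥bis P0·P6 via (53.79,22.66): [(65.7853, 13.4343) (25.4088, 5.7264) (24.6378, 0) (83.2527, 0)]  |A|=506.3602
8. ⊥bis P0·P7 via (27.475,9.445): [(65.7853, 13.4343) (25.6747, 5.7772) (25.3176, 5.0497) (24.6378, 0) (83.2527, 0)]  |A|=506.2725
9. ⊥bis P0·P8 via (58.01,27.04): [(65.7853, 13.4343) (25.6747, 5.7772) (25.3176, 5.0497) (24.6378, 0) (83.2527, 0)]  |A|=506.2725
10. canonical 5-gon: [(65.7853, 13.4343) (25.6747, 5.7772) (25.3176, 5.0497) (24.6378, 0) (83.2527, 0)]
11. shoelace: 506.2725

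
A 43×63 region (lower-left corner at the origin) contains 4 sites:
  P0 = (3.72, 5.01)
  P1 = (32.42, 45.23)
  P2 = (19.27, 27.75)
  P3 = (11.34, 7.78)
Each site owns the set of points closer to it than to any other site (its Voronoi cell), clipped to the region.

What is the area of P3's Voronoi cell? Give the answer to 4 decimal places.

1. box [0,43]×[0,63]: [(0, 0) (43, 0) (43, 63) (0, 63)]
2. ⊥bis P3·P0 via (7.53,6.395): [(0, 27.1093) (9.8547, 0) (43, 0) (43, 63) (0, 63)]  |A|=2575.4231
3. ⊥bis P3·P1 via (21.88,26.505): [(0, 38.8209) (0, 27.1093) (9.8547, 0) (43, 0) (43, 14.6169)]  |A|=1015.3356
4. ⊥bis P3·P2 via (15.305,17.765): [(1.3879, 23.2914) (9.8547, 0) (43, 0) (43, 6.7674)]  |A|=526.8047
5. canonical 4-gon: [(1.3879, 23.2914) (9.8547, 0) (43, 0) (43, 6.7674)]
6. shoelace: 526.8047

Area of P3's cell: 526.8047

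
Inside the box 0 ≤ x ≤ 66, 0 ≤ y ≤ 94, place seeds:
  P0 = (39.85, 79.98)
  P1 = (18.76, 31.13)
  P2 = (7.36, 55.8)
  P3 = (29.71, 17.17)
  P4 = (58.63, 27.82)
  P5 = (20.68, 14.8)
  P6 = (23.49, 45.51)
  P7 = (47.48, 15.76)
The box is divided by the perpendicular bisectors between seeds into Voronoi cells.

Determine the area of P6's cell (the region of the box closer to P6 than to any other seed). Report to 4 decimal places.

Area of P6's cell: 747.4957

1. box [0,66]×[0,94]: [(0, 0) (66, 0) (66, 94) (0, 94)]
2. ⊥bis P6·P0 via (31.67,62.745): [(0, 77.7761) (0, 0) (66, 0) (66, 46.4514)]  |A|=4099.5082
3. ⊥bis P6·P1 via (21.125,38.32): [(0, 77.7761) (0, 45.2686) (66, 23.5593) (66, 46.4514)]  |A|=1828.1864
4. ⊥bis P6·P2 via (15.425,50.655): [(25.1207, 65.8534) (9.9094, 42.0091) (66, 23.5593) (66, 46.4514)]  |A|=1276.9493
5. ⊥bis P6·P3 via (26.6,31.34): [(25.1207, 65.8534) (9.9094, 42.0091) (36.0439, 33.4127) (66, 39.9874) (66, 46.4514)]  |A|=1030.8884
6. ⊥bis P6·P4 via (41.06,36.665): [(49.8462, 54.1183) (25.1207, 65.8534) (9.9094, 42.0091) (36.0439, 33.4127) (39.8425, 34.2464)]  |A|=747.4957
7. ⊥bis P6·P5 via (22.085,30.155): [(49.8462, 54.1183) (25.1207, 65.8534) (9.9094, 42.0091) (36.0439, 33.4127) (39.8425, 34.2464)]  |A|=747.4957
8. ⊥bis P6·P7 via (35.485,30.635): [(49.8462, 54.1183) (25.1207, 65.8534) (9.9094, 42.0091) (36.0439, 33.4127) (39.8425, 34.2464)]  |A|=747.4957
9. canonical 5-gon: [(49.8462, 54.1183) (25.1207, 65.8534) (9.9094, 42.0091) (36.0439, 33.4127) (39.8425, 34.2464)]
10. shoelace: 747.4957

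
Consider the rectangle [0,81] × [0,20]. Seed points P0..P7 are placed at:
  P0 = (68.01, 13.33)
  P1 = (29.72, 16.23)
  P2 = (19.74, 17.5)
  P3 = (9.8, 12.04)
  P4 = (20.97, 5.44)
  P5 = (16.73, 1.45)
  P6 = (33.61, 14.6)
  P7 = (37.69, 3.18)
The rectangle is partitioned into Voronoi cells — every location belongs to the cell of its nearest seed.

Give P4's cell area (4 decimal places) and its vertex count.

Area of P4's cell: 124.3737 (7 vertices)

1. box [0,81]×[0,20]: [(0, 0) (81, 0) (81, 20) (0, 20)]
2. ⊥bis P4·P0 via (44.49,9.385): [(0, 0) (46.0641, 0) (42.7096, 20) (0, 20)]  |A|=887.7369
3. ⊥bis P4·P1 via (25.345,10.835): [(0, 0) (38.7061, 0) (14.0432, 20) (0, 20)]  |A|=527.4935
4. ⊥bis P4·P2 via (20.355,11.47): [(0, 9.394) (0, 0) (38.7061, 0) (24.092, 11.8511)]  |A|=342.5154
5. ⊥bis P4·P3 via (15.385,8.74): [(16.7828, 11.1057) (10.2208, 0) (38.7061, 0) (24.092, 11.8511)]  |A|=206.9322
6. ⊥bis P4·P5 via (18.85,3.445): [(16.7828, 11.1057) (14.7996, 7.7492) (22.0919, 0) (38.7061, 0) (24.092, 11.8511)]  |A|=160.9365
7. ⊥bis P4·P6 via (27.29,10.02): [(16.7828, 11.1057) (14.7996, 7.7492) (22.0919, 0) (34.5513, 0) (28.6297, 8.1713) (24.092, 11.8511)]  |A|=143.9616
8. ⊥bis P4·P7 via (29.33,4.31): [(16.7828, 11.1057) (14.7996, 7.7492) (22.0919, 0) (28.7474, 0) (29.6598, 6.7499) (28.6297, 8.1713) (24.092, 11.8511)]  |A|=124.3737
9. canonical 7-gon: [(16.7828, 11.1057) (14.7996, 7.7492) (22.0919, 0) (28.7474, 0) (29.6598, 6.7499) (28.6297, 8.1713) (24.092, 11.8511)]
10. shoelace: 124.3737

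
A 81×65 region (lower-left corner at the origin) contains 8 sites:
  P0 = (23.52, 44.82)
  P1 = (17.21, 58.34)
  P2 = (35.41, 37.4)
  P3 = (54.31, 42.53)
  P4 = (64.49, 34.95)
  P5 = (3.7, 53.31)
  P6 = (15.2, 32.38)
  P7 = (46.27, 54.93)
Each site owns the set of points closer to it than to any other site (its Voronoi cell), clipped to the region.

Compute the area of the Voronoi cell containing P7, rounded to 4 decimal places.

1. box [0,81]×[0,65]: [(0, 0) (81, 0) (81, 65) (0, 65)]
2. ⊥bis P7·P0 via (34.895,49.875): [(57.0592, 0) (81, 0) (81, 65) (28.1735, 65)]  |A|=2494.9357
3. ⊥bis P7·P1 via (31.74,56.635): [(31.7715, 56.9036) (57.0592, 0) (81, 0) (81, 65) (32.7216, 65)]  |A|=2476.5243
4. ⊥bis P7·P2 via (40.84,46.165): [(31.7715, 56.9036) (34.9116, 49.8377) (81, 21.2855) (81, 65) (32.7216, 65)]  |A|=1389.4399
5. ⊥bis P7·P3 via (50.29,48.73): [(31.7715, 56.9036) (34.9116, 49.8377) (43.6496, 44.4244) (75.383, 65) (32.7216, 65)]  |A|=515.2764
6. ⊥bis P7·P4 via (55.38,44.94): [(31.7715, 56.9036) (34.9116, 49.8377) (43.6496, 44.4244) (75.383, 65) (32.7216, 65)]  |A|=515.2764
7. ⊥bis P7·P5 via (24.985,54.12): [(31.7715, 56.9036) (34.9116, 49.8377) (43.6496, 44.4244) (75.383, 65) (32.7216, 65)]  |A|=515.2764
8. ⊥bis P7·P6 via (30.735,43.655): [(31.7715, 56.9036) (34.9116, 49.8377) (43.6496, 44.4244) (75.383, 65) (32.7216, 65)]  |A|=515.2764
9. canonical 5-gon: [(31.7715, 56.9036) (34.9116, 49.8377) (43.6496, 44.4244) (75.383, 65) (32.7216, 65)]
10. shoelace: 515.2764

Area of P7's cell: 515.2764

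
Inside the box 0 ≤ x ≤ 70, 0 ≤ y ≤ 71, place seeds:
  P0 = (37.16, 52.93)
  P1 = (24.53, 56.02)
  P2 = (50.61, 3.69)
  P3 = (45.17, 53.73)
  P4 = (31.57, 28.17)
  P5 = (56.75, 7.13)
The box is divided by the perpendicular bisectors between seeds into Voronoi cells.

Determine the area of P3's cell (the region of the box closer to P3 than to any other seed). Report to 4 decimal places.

1. box [0,70]×[0,71]: [(0, 0) (70, 0) (70, 71) (0, 71)]
2. ⊥bis P3·P0 via (41.165,53.33): [(46.4913, 0) (70, 0) (70, 71) (39.4002, 71)]  |A|=1920.85
3. ⊥bis P3·P1 via (34.85,54.875): [(46.4913, 0) (70, 0) (70, 71) (39.4002, 71)]  |A|=1920.85
4. ⊥bis P3·P2 via (47.89,28.71): [(43.6697, 28.2512) (70, 31.1136) (70, 71) (39.4002, 71)]  |A|=1179.1611
5. ⊥bis P3·P4 via (38.37,40.95): [(42.6277, 38.6845) (59.0864, 29.9272) (70, 31.1136) (70, 71) (39.4002, 71)]  |A|=1097.8643
6. ⊥bis P3·P5 via (50.96,30.43): [(42.6277, 38.6845) (55.8552, 31.6464) (70, 35.1614) (70, 71) (39.4002, 71)]  |A|=1057.9385
7. canonical 5-gon: [(42.6277, 38.6845) (55.8552, 31.6464) (70, 35.1614) (70, 71) (39.4002, 71)]
8. shoelace: 1057.9385

Area of P3's cell: 1057.9385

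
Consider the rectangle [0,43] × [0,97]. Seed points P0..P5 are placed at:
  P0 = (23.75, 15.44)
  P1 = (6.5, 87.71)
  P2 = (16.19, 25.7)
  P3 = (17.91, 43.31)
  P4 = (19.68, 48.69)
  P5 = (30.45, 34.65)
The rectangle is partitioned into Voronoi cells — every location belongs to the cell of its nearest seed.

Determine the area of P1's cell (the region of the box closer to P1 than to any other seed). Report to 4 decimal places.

1. box [0,43]×[0,97]: [(0, 0) (43, 0) (43, 97) (0, 97)]
2. ⊥bis P1·P0 via (15.125,51.575): [(0, 47.9648) (43, 58.2284) (43, 97) (0, 97)]  |A|=1887.8446
3. ⊥bis P1·P2 via (11.345,56.705): [(0, 54.9322) (43, 61.6516) (43, 97) (0, 97)]  |A|=1664.4495
4. ⊥bis P1·P3 via (12.205,65.51): [(0, 62.3735) (43, 73.4238) (43, 97) (0, 97)]  |A|=1251.3582
5. ⊥bis P1·P4 via (13.09,68.2): [(0, 63.7785) (43, 78.3029) (43, 97) (0, 97)]  |A|=1116.2502
6. ⊥bis P1·P5 via (18.475,61.18): [(0, 63.7785) (43, 78.3029) (43, 97) (0, 97)]  |A|=1116.2502
7. canonical 4-gon: [(0, 63.7785) (43, 78.3029) (43, 97) (0, 97)]
8. shoelace: 1116.2502

Area of P1's cell: 1116.2502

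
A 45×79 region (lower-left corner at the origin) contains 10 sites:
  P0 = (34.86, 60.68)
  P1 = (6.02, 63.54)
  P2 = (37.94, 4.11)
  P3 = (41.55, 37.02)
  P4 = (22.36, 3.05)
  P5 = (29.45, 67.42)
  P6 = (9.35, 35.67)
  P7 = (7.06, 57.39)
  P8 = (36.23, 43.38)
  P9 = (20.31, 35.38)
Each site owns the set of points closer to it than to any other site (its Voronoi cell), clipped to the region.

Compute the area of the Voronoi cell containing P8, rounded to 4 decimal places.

1. box [0,45]×[0,79]: [(0, 0) (45, 0) (45, 79) (0, 79)]
2. ⊥bis P8·P0 via (35.545,52.03): [(0, 49.2152) (0, 0) (45, 0) (45, 52.7787)]  |A|=2294.863
3. ⊥bis P8·P1 via (21.125,53.46): [(19.3129, 50.7446) (0, 21.8039) (0, 0) (45, 0) (45, 52.7787)]  |A|=2030.1677
4. ⊥bis P8·P2 via (37.085,23.745): [(19.3129, 50.7446) (0.2242, 22.1399) (45, 24.0897) (45, 52.7787)]  |A|=990.2587
5. ⊥bis P8·P3 via (38.89,40.2): [(19.3129, 50.7446) (0.2242, 22.1399) (18.2371, 22.9243) (45, 45.3109) (45, 52.7787)]  |A|=706.2876
6. ⊥bis P8·P4 via (29.295,23.215): [(19.3129, 50.7446) (6.2342, 31.1459) (21.7051, 25.8252) (45, 45.3109) (45, 52.7787)]  |A|=595.8659
7. ⊥bis P8·P5 via (32.84,55.4): [(19.3129, 50.7446) (6.2342, 31.1459) (21.7051, 25.8252) (45, 45.3109) (45, 52.7787)]  |A|=595.8659
8. ⊥bis P8·P6 via (22.79,39.525): [(19.5661, 50.7646) (25.7492, 29.208) (45, 45.3109) (45, 52.7787)]  |A|=352.2416
9. ⊥bis P8·P7 via (21.645,50.385): [(21.9167, 50.9508) (20.4116, 47.817) (25.7492, 29.208) (45, 45.3109) (45, 52.7787)]  |A|=348.6986
10. ⊥bis P8·P9 via (28.27,39.38): [(22.4349, 50.9918) (31.1228, 33.7029) (45, 45.3109) (45, 52.7787)]  |A|=254.6415
11. canonical 4-gon: [(22.4349, 50.9918) (31.1228, 33.7029) (45, 45.3109) (45, 52.7787)]
12. shoelace: 254.6415

Area of P8's cell: 254.6415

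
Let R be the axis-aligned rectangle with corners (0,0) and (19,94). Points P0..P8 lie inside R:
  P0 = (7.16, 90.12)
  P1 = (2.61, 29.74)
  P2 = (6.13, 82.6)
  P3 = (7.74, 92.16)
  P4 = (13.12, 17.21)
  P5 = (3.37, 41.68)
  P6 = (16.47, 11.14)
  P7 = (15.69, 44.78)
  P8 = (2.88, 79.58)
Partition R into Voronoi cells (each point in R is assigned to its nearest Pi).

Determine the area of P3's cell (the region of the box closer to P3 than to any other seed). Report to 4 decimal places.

1. box [0,19]×[0,94]: [(0, 0) (19, 0) (19, 94) (0, 94)]
2. ⊥bis P3·P0 via (7.45,91.14): [(0, 93.2581) (19, 87.8562) (19, 94) (0, 94)]  |A|=65.414
3. ⊥bis P3·P1 via (5.175,60.95): [(0, 93.2581) (19, 87.8562) (19, 94) (0, 94)]  |A|=65.414
4. ⊥bis P3·P2 via (6.935,87.38): [(0, 93.2581) (19, 87.8562) (19, 94) (0, 94)]  |A|=65.414
5. ⊥bis P3·P4 via (10.43,54.685): [(0, 93.2581) (19, 87.8562) (19, 94) (0, 94)]  |A|=65.414
6. ⊥bis P3·P5 via (5.555,66.92): [(0, 93.2581) (19, 87.8562) (19, 94) (0, 94)]  |A|=65.414
7. ⊥bis P3·P6 via (12.105,51.65): [(0, 93.2581) (19, 87.8562) (19, 94) (0, 94)]  |A|=65.414
8. ⊥bis P3·P7 via (11.715,68.47): [(0, 93.2581) (19, 87.8562) (19, 94) (0, 94)]  |A|=65.414
9. ⊥bis P3·P8 via (5.31,85.87): [(0, 93.2581) (19, 87.8562) (19, 94) (0, 94)]  |A|=65.414
10. canonical 4-gon: [(0, 93.2581) (19, 87.8562) (19, 94) (0, 94)]
11. shoelace: 65.414

Area of P3's cell: 65.4140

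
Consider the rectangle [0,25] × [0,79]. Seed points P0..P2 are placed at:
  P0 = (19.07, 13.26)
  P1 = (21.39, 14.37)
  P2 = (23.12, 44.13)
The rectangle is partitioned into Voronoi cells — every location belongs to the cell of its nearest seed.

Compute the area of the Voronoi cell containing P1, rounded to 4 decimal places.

1. box [0,25]×[0,79]: [(0, 0) (25, 0) (25, 79) (0, 79)]
2. ⊥bis P1·P0 via (20.23,13.815): [(0, 56.0975) (25, 3.8453) (25, 79) (0, 79)]  |A|=1225.7151
3. ⊥bis P1·P2 via (22.255,29.25): [(12.5759, 29.8127) (25, 3.8453) (25, 29.0904)]  |A|=156.8236
4. canonical 3-gon: [(12.5759, 29.8127) (25, 3.8453) (25, 29.0904)]
5. shoelace: 156.8236

Area of P1's cell: 156.8236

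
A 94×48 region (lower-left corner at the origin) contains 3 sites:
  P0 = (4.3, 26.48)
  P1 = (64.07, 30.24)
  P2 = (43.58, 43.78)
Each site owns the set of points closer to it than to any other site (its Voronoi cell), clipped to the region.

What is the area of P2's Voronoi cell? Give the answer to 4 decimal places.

Area of P2's cell: 832.3253

1. box [0,94]×[0,48]: [(0, 0) (94, 0) (94, 48) (0, 48)]
2. ⊥bis P2·P0 via (23.94,35.13): [(39.4122, 0) (94, 0) (94, 48) (18.2717, 48)]  |A|=3127.5859
3. ⊥bis P2·P1 via (53.825,37.01): [(35.3953, 9.1205) (61.0873, 48) (18.2717, 48)]  |A|=832.3253
4. canonical 3-gon: [(35.3953, 9.1205) (61.0873, 48) (18.2717, 48)]
5. shoelace: 832.3253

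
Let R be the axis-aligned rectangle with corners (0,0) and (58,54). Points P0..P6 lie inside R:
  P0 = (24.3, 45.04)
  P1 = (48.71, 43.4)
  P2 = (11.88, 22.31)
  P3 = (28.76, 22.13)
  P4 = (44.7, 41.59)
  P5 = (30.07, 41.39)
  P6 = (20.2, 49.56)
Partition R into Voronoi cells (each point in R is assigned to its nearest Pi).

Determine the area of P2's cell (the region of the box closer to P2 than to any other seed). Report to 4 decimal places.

Area of P2's cell: 754.8203

1. box [0,58]×[0,54]: [(0, 0) (58, 0) (58, 54) (0, 54)]
2. ⊥bis P2·P0 via (18.09,33.675): [(0, 43.5596) (0, 0) (58, 0) (58, 11.8676)]  |A|=1607.3899
3. ⊥bis P2·P1 via (30.295,32.855): [(35.1695, 24.3425) (0, 43.5596) (0, 0) (49.1088, 0)]  |A|=1363.7012
4. ⊥bis P2·P3 via (20.32,22.22): [(20.4285, 32.3972) (0, 43.5596) (0, 0) (20.0831, 0)]  |A|=770.2469
5. ⊥bis P2·P4 via (28.29,31.95): [(20.4285, 32.3972) (0, 43.5596) (0, 0) (20.0831, 0)]  |A|=770.2469
6. ⊥bis P2·P5 via (20.975,31.85): [(20.4282, 32.3712) (20.3641, 32.4324) (0, 43.5596) (0, 0) (20.0831, 0)]  |A|=770.2461
7. ⊥bis P2·P6 via (16.04,35.935): [(20.4282, 32.3712) (20.3641, 32.4324) (11.3122, 37.3785) (0, 40.8324) (0, 0) (20.0831, 0)]  |A|=754.8203
8. canonical 6-gon: [(20.4282, 32.3712) (20.3641, 32.4324) (11.3122, 37.3785) (0, 40.8324) (0, 0) (20.0831, 0)]
9. shoelace: 754.8203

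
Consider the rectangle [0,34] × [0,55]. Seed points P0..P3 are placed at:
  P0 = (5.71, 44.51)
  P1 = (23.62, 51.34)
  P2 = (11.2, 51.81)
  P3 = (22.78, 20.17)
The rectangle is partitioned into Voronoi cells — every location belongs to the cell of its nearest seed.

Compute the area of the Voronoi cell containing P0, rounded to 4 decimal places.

Area of P0's cell: 345.3873

1. box [0,34]×[0,55]: [(0, 0) (34, 0) (34, 55) (0, 55)]
2. ⊥bis P0·P1 via (14.665,47.925): [(0, 0) (32.9413, 0) (11.9669, 55) (0, 55)]  |A|=1234.9754
3. ⊥bis P0·P2 via (8.455,48.16): [(0, 54.5186) (0, 0) (32.9413, 0) (17.0365, 41.7062)]  |A|=1151.3319
4. ⊥bis P0·P3 via (14.245,32.34): [(0, 54.5186) (0, 22.3498) (19.2656, 35.861) (17.0365, 41.7062)]  |A|=345.3873
5. canonical 4-gon: [(0, 54.5186) (0, 22.3498) (19.2656, 35.861) (17.0365, 41.7062)]
6. shoelace: 345.3873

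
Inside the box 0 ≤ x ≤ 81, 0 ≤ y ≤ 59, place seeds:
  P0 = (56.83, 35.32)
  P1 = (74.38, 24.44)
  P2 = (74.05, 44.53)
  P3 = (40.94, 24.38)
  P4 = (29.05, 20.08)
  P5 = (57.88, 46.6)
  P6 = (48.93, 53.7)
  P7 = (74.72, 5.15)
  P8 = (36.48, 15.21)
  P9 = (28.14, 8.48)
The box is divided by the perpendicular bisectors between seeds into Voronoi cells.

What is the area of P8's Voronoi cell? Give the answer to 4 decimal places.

Area of P8's cell: 327.4964

1. box [0,81]×[0,59]: [(0, 0) (81, 0) (81, 59) (0, 59)]
2. ⊥bis P8·P0 via (46.655,25.265): [(0, 0) (71.622, 0) (13.3179, 59) (0, 59)]  |A|=2505.7268
3. ⊥bis P8·P1 via (55.43,19.825): [(0, 0) (60.2581, 0) (56.5417, 15.2604) (13.3179, 59) (0, 59)]  |A|=2419.0179
4. ⊥bis P8·P2 via (55.265,29.87): [(0, 0) (60.2581, 0) (56.5417, 15.2604) (13.3179, 59) (0, 59)]  |A|=2419.0179
5. ⊥bis P8·P3 via (38.71,19.795): [(0, 38.6223) (0, 0) (60.2581, 0) (57.6848, 10.5662)]  |A|=1432.312
6. ⊥bis P8·P4 via (32.765,17.645): [(35.2707, 21.4678) (21.1996, 0) (60.2581, 0) (57.6848, 10.5662)]  |A|=523.6407
7. ⊥bis P8·P5 via (47.18,30.905): [(35.2707, 21.4678) (21.1996, 0) (60.2581, 0) (57.6848, 10.5662)]  |A|=523.6407
8. ⊥bis P8·P6 via (42.705,34.455): [(35.2707, 21.4678) (21.1996, 0) (60.2581, 0) (57.6848, 10.5662)]  |A|=523.6407
9. ⊥bis P8·P7 via (55.6,10.18): [(55.9266, 11.4214) (35.2707, 21.4678) (21.1996, 0) (52.9219, 0)]  |A|=473.557
10. ⊥bis P8·P9 via (32.31,11.845): [(55.9266, 11.4214) (35.2707, 21.4678) (30.4633, 14.1334) (41.8684, 0) (52.9219, 0)]  |A|=327.4964
11. canonical 5-gon: [(55.9266, 11.4214) (35.2707, 21.4678) (30.4633, 14.1334) (41.8684, 0) (52.9219, 0)]
12. shoelace: 327.4964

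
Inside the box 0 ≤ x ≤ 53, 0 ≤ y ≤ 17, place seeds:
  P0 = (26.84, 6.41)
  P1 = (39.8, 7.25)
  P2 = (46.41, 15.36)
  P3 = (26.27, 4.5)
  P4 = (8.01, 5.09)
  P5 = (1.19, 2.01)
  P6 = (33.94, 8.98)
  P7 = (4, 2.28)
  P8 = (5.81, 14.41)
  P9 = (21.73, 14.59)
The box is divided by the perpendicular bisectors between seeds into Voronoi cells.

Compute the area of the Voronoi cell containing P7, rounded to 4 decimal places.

Area of P7's cell: 27.4798

1. box [0,53]×[0,17]: [(0, 0) (53, 0) (53, 17) (0, 17)]
2. ⊥bis P7·P0 via (15.42,4.345): [(0, 0) (16.2057, 0) (13.1317, 17) (0, 17)]  |A|=249.3676
3. ⊥bis P7·P1 via (21.9,4.765): [(0, 0) (16.2057, 0) (13.1317, 17) (0, 17)]  |A|=249.3676
4. ⊥bis P7·P2 via (25.205,8.82): [(0, 0) (16.2057, 0) (13.1317, 17) (0, 17)]  |A|=249.3676
5. ⊥bis P7·P3 via (15.135,3.39): [(0, 0) (15.4729, 0) (14.5727, 9.0309) (13.1317, 17) (0, 17)]  |A|=246.0589
6. ⊥bis P7·P4 via (6.005,3.685): [(0, 12.2544) (0, 0) (8.5873, 0)]  |A|=52.6159
7. ⊥bis P7·P5 via (2.595,2.145): [(1.8816, 9.5692) (2.8011, 0) (8.5873, 0)]  |A|=27.6845
8. ⊥bis P7·P6 via (18.97,5.63): [(1.8816, 9.5692) (2.8011, 0) (8.5873, 0)]  |A|=27.6845
9. ⊥bis P7·P8 via (4.905,8.345): [(2.4866, 8.7059) (1.957, 8.7849) (2.8011, 0) (8.5873, 0)]  |A|=27.4798
10. ⊥bis P7·P9 via (12.865,8.435): [(2.4866, 8.7059) (1.957, 8.7849) (2.8011, 0) (8.5873, 0)]  |A|=27.4798
11. canonical 4-gon: [(2.4866, 8.7059) (1.957, 8.7849) (2.8011, 0) (8.5873, 0)]
12. shoelace: 27.4798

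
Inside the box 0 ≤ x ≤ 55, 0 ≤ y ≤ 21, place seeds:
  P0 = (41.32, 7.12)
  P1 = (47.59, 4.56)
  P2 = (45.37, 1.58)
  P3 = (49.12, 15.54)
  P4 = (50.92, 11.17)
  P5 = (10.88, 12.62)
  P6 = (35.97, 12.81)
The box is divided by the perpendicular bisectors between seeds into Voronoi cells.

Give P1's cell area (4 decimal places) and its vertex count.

Area of P1's cell: 63.2629 (5 vertices)

1. box [0,55]×[0,21]: [(0, 0) (55, 0) (55, 21) (0, 21)]
2. ⊥bis P1·P0 via (44.455,5.84): [(42.0706, 0) (55, 0) (55, 21) (50.6447, 21)]  |A|=181.4894
3. ⊥bis P1·P2 via (46.48,3.07): [(44.0601, 4.8728) (50.601, 0) (55, 0) (55, 21) (50.6447, 21)]  |A|=160.7061
4. ⊥bis P1·P3 via (48.355,10.05): [(46.2913, 10.3376) (44.0601, 4.8728) (50.601, 0) (55, 0) (55, 9.1241)]  |A|=85.7753
5. ⊥bis P1·P4 via (49.255,7.865): [(45.9596, 9.5252) (44.0601, 4.8728) (50.601, 0) (55, 0) (55, 4.9708)]  |A|=63.2629
6. ⊥bis P1·P5 via (29.235,8.59): [(45.9596, 9.5252) (44.0601, 4.8728) (50.601, 0) (55, 0) (55, 4.9708)]  |A|=63.2629
7. ⊥bis P1·P6 via (41.78,8.685): [(45.9596, 9.5252) (44.0601, 4.8728) (50.601, 0) (55, 0) (55, 4.9708)]  |A|=63.2629
8. canonical 5-gon: [(45.9596, 9.5252) (44.0601, 4.8728) (50.601, 0) (55, 0) (55, 4.9708)]
9. shoelace: 63.2629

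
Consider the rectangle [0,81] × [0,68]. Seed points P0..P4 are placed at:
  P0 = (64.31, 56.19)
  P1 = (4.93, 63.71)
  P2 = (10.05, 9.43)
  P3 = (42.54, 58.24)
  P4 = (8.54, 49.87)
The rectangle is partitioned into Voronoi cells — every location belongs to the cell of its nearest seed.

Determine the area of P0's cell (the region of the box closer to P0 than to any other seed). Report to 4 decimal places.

1. box [0,81]×[0,68]: [(0, 0) (81, 0) (81, 68) (0, 68)]
2. ⊥bis P0·P1 via (34.62,59.95): [(27.0278, 0) (81, 0) (81, 68) (35.6395, 68)]  |A|=3377.3124
3. ⊥bis P0·P2 via (37.18,32.81): [(31.9513, 38.8773) (65.4549, 0) (81, 0) (81, 68) (35.6395, 68)]  |A|=2630.3413
4. ⊥bis P0·P3 via (53.425,57.215): [(49.753, 18.2204) (65.4549, 0) (81, 0) (81, 68) (54.4406, 68)]  |A|=1865.0753
5. ⊥bis P0·P4 via (36.425,53.03): [(49.753, 18.2204) (65.4549, 0) (81, 0) (81, 68) (54.4406, 68)]  |A|=1865.0753
6. canonical 5-gon: [(49.753, 18.2204) (65.4549, 0) (81, 0) (81, 68) (54.4406, 68)]
7. shoelace: 1865.0753

Area of P0's cell: 1865.0753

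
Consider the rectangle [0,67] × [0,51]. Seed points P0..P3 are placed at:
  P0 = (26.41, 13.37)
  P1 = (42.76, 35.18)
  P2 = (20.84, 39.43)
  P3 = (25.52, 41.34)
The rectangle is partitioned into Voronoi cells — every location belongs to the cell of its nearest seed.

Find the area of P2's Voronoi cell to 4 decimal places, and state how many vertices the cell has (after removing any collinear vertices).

Area of P2's cell: 644.0706 (4 vertices)

1. box [0,67]×[0,51]: [(0, 0) (67, 0) (67, 51) (0, 51)]
2. ⊥bis P2·P0 via (23.625,26.4): [(0, 21.3505) (67, 35.6709) (67, 51) (0, 51)]  |A|=1506.7859
3. ⊥bis P2·P1 via (31.8,37.305): [(0, 21.3505) (29.9477, 27.7514) (34.4553, 51) (0, 51)]  |A|=844.4862
4. ⊥bis P2·P3 via (23.18,40.385): [(0, 21.3505) (28.4653, 27.4346) (18.8478, 51) (0, 51)]  |A|=644.0706
5. canonical 4-gon: [(0, 21.3505) (28.4653, 27.4346) (18.8478, 51) (0, 51)]
6. shoelace: 644.0706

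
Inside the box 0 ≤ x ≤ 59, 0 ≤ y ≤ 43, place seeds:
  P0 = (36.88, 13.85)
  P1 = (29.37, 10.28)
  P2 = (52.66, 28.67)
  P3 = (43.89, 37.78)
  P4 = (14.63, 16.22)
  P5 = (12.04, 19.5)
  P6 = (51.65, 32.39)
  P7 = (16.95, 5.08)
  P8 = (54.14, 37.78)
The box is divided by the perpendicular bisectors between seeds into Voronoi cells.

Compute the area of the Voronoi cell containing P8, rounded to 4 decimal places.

Area of P8's cell: 84.1587

1. box [0,59]×[0,43]: [(0, 0) (59, 0) (59, 43) (0, 43)]
2. ⊥bis P8·P0 via (45.51,25.815): [(59, 16.0851) (59, 43) (21.684, 43)]  |A|=502.1791
3. ⊥bis P8·P1 via (41.755,24.03): [(59, 16.0851) (59, 43) (21.684, 43)]  |A|=502.1791
4. ⊥bis P8·P2 via (53.4,33.225): [(29.9559, 37.0337) (59, 32.3152) (59, 43) (21.684, 43)]  |A|=266.484
5. ⊥bis P8·P3 via (49.015,37.78): [(49.015, 33.9374) (59, 32.3152) (59, 43) (49.015, 43)]  |A|=98.5888
6. ⊥bis P8·P4 via (34.385,27): [(49.015, 33.9374) (59, 32.3152) (59, 43) (49.015, 43)]  |A|=98.5888
7. ⊥bis P8·P5 via (33.09,28.64): [(49.015, 33.9374) (59, 32.3152) (59, 43) (49.015, 43)]  |A|=98.5888
8. ⊥bis P8·P6 via (52.895,35.085): [(49.015, 36.8774) (58.8313, 32.3426) (59, 32.3152) (59, 43) (49.015, 43)]  |A|=84.1587
9. ⊥bis P8·P7 via (35.545,21.43): [(49.015, 36.8774) (58.8313, 32.3426) (59, 32.3152) (59, 43) (49.015, 43)]  |A|=84.1587
10. canonical 5-gon: [(49.015, 36.8774) (58.8313, 32.3426) (59, 32.3152) (59, 43) (49.015, 43)]
11. shoelace: 84.1587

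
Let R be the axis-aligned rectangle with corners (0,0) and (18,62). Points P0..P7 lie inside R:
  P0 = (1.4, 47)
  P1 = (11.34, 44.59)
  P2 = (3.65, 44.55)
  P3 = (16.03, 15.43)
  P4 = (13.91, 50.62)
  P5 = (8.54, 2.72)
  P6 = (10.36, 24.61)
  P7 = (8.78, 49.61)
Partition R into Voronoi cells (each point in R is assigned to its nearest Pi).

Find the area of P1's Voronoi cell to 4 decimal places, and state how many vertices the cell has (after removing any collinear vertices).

Area of P1's cell: 128.2573 (5 vertices)

1. box [0,18]×[0,62]: [(0, 0) (18, 0) (18, 62) (0, 62)]
2. ⊥bis P1·P0 via (6.37,45.795): [(0, 19.5221) (0, 0) (18, 0) (18, 62) (10.299, 62)]  |A|=897.2603
3. ⊥bis P1·P2 via (7.495,44.57): [(7.4651, 50.3119) (7.7268, 0) (18, 0) (18, 62) (10.299, 62)]  |A|=630.0172
4. ⊥bis P1·P3 via (13.685,30.01): [(7.4651, 50.3119) (7.5758, 29.0274) (18, 30.704) (18, 62) (10.299, 62)]  |A|=320.8838
5. ⊥bis P1·P4 via (12.625,47.605): [(7.4678, 49.803) (7.5758, 29.0274) (18, 30.704) (18, 45.3142)]  |A|=185.3133
6. ⊥bis P1·P5 via (9.94,23.655): [(7.4678, 49.803) (7.5758, 29.0274) (18, 30.704) (18, 45.3142)]  |A|=185.3133
7. ⊥bis P1·P6 via (10.85,34.6): [(7.4678, 49.803) (7.546, 34.7621) (18, 34.2493) (18, 45.3142)]  |A|=136.8677
8. ⊥bis P1·P7 via (10.06,47.1): [(11.7672, 47.9706) (7.4887, 45.7887) (7.546, 34.7621) (18, 34.2493) (18, 45.3142)]  |A|=128.2573
9. canonical 5-gon: [(11.7672, 47.9706) (7.4887, 45.7887) (7.546, 34.7621) (18, 34.2493) (18, 45.3142)]
10. shoelace: 128.2573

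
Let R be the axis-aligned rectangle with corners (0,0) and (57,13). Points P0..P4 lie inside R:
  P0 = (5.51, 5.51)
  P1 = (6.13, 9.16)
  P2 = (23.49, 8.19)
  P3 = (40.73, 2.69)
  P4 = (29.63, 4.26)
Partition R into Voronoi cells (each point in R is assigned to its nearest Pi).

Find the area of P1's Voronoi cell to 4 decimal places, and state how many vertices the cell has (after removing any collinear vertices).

1. box [0,57]×[0,13]: [(0, 0) (57, 0) (57, 13) (0, 13)]
2. ⊥bis P1·P0 via (5.82,7.335): [(0, 8.3236) (49.0019, 0) (57, 0) (57, 13) (0, 13)]  |A|=537.064
3. ⊥bis P1·P2 via (14.81,8.675): [(0, 8.3236) (14.6513, 5.8349) (15.0517, 13) (0, 13)]  |A|=88.1811
4. ⊥bis P1·P3 via (23.43,5.925): [(0, 8.3236) (14.6513, 5.8349) (15.0517, 13) (0, 13)]  |A|=88.1811
5. ⊥bis P1·P4 via (17.88,6.71): [(0, 8.3236) (14.6513, 5.8349) (15.0517, 13) (0, 13)]  |A|=88.1811
6. canonical 4-gon: [(0, 8.3236) (14.6513, 5.8349) (15.0517, 13) (0, 13)]
7. shoelace: 88.1811

Area of P1's cell: 88.1811 (4 vertices)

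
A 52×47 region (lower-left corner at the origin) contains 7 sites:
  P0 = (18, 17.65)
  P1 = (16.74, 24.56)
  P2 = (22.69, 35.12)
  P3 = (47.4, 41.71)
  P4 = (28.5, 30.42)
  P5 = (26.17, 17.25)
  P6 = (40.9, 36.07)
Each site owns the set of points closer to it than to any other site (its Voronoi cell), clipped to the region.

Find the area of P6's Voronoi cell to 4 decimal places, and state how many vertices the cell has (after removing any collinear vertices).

Area of P6's cell: 370.7843 (6 vertices)

1. box [0,52]×[0,47]: [(0, 0) (52, 0) (52, 47) (0, 47)]
2. ⊥bis P6·P0 via (29.45,26.86): [(51.0553, 0) (52, 0) (52, 47) (13.2501, 47)]  |A|=932.8244
3. ⊥bis P6·P1 via (28.82,30.315): [(31.9419, 23.7621) (51.0553, 0) (52, 0) (52, 47) (20.8711, 47)]  |A|=844.2753
4. ⊥bis P6·P2 via (31.795,35.595): [(32.4449, 23.1366) (51.0553, 0) (52, 0) (52, 47) (31.2, 47)]  |A|=718.6513
5. ⊥bis P6·P3 via (44.15,38.89): [(32.4449, 23.1366) (51.0553, 0) (52, 0) (52, 29.843) (37.113, 47) (31.2, 47)]  |A|=590.9434
6. ⊥bis P6·P4 via (34.7,33.245): [(31.5578, 40.1411) (48.2704, 3.4623) (51.0553, 0) (52, 0) (52, 29.843) (37.113, 47) (31.2, 47)]  |A|=465.1189
7. ⊥bis P6·P5 via (33.535,26.66): [(31.5578, 40.1411) (40.0093, 21.5927) (52, 12.2079) (52, 29.843) (37.113, 47) (31.2, 47)]  |A|=370.7843
8. canonical 6-gon: [(31.5578, 40.1411) (40.0093, 21.5927) (52, 12.2079) (52, 29.843) (37.113, 47) (31.2, 47)]
9. shoelace: 370.7843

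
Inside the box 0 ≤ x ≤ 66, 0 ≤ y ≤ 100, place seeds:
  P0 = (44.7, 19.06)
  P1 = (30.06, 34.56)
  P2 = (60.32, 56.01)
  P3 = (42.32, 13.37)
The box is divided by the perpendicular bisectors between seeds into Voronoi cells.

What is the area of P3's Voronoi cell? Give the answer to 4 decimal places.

Area of P3's cell: 866.1775

1. box [0,66]×[0,100]: [(0, 0) (66, 0) (66, 100) (0, 100)]
2. ⊥bis P3·P0 via (43.51,16.215): [(0, 34.4143) (0, 0) (66, 0) (66, 6.8079)]  |A|=1360.3325
3. ⊥bis P3·P1 via (36.19,23.965): [(31.487, 21.244) (0, 3.0264) (0, 0) (66, 0) (66, 6.8079)]  |A|=866.1775
4. ⊥bis P3·P2 via (51.32,34.69): [(31.487, 21.244) (0, 3.0264) (0, 0) (66, 0) (66, 6.8079)]  |A|=866.1775
5. canonical 5-gon: [(31.487, 21.244) (0, 3.0264) (0, 0) (66, 0) (66, 6.8079)]
6. shoelace: 866.1775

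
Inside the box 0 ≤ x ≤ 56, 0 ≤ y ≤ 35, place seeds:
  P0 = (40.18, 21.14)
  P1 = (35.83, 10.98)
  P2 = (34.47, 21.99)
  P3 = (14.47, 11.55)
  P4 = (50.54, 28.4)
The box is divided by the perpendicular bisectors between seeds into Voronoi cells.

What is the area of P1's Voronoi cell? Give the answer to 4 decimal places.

1. box [0,56]×[0,35]: [(0, 0) (56, 0) (56, 35) (0, 35)]
2. ⊥bis P1·P0 via (38.005,16.06): [(0, 32.3318) (0, 0) (56, 0) (56, 8.3554)]  |A|=1139.2437
3. ⊥bis P1·P2 via (35.15,16.485): [(36.5954, 16.6635) (0, 12.1431) (0, 0) (56, 0) (56, 8.3554)]  |A|=769.8373
4. ⊥bis P1·P3 via (25.15,11.265): [(36.5954, 16.6635) (25.2567, 15.2629) (24.8494, 0) (56, 0) (56, 8.3554)]  |A|=426.8524
5. ⊥bis P1·P4 via (43.185,19.69): [(36.5954, 16.6635) (25.2567, 15.2629) (24.8494, 0) (56, 0) (56, 8.3554)]  |A|=426.8524
6. canonical 5-gon: [(36.5954, 16.6635) (25.2567, 15.2629) (24.8494, 0) (56, 0) (56, 8.3554)]
7. shoelace: 426.8524

Area of P1's cell: 426.8524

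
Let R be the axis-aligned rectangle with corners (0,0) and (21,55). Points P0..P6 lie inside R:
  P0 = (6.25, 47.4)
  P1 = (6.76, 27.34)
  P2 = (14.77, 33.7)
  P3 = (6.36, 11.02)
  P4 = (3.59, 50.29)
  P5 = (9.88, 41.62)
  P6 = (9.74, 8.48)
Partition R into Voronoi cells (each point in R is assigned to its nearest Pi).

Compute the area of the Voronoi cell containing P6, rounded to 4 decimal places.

Area of P6's cell: 251.8542

1. box [0,21]×[0,55]: [(0, 0) (21, 0) (21, 55) (0, 55)]
2. ⊥bis P6·P0 via (7.995,27.94): [(0, 27.2231) (0, 0) (21, 0) (21, 29.1062)]  |A|=591.4571
3. ⊥bis P6·P1 via (8.25,17.91): [(0, 16.6064) (0, 0) (21, 0) (21, 19.9246)]  |A|=383.5758
4. ⊥bis P6·P2 via (12.255,21.09): [(19.381, 19.6688) (0, 16.6064) (0, 0) (21, 0) (21, 19.3459)]  |A|=383.1073
5. ⊥bis P6·P3 via (8.05,9.75): [(19.381, 19.6688) (14.9813, 18.9736) (0.7231, 0) (21, 0) (21, 19.3459)]  |A|=251.8542
6. ⊥bis P6·P4 via (6.665,29.385): [(19.381, 19.6688) (14.9813, 18.9736) (0.7231, 0) (21, 0) (21, 19.3459)]  |A|=251.8542
7. ⊥bis P6·P5 via (9.81,25.05): [(19.381, 19.6688) (14.9813, 18.9736) (0.7231, 0) (21, 0) (21, 19.3459)]  |A|=251.8542
8. canonical 5-gon: [(19.381, 19.6688) (14.9813, 18.9736) (0.7231, 0) (21, 0) (21, 19.3459)]
9. shoelace: 251.8542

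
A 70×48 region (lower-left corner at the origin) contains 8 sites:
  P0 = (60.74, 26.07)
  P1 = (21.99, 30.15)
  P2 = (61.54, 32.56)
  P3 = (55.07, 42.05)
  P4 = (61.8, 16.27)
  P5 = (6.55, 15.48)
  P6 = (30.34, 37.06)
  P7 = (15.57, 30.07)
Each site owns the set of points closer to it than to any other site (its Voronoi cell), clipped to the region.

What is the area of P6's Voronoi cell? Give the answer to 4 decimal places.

Area of P6's cell: 479.7486

1. box [0,70]×[0,48]: [(0, 0) (70, 0) (70, 48) (0, 48)]
2. ⊥bis P6·P0 via (45.54,31.565): [(0, 0) (34.1288, 0) (51.4815, 48) (0, 48)]  |A|=2054.6473
3. ⊥bis P6·P1 via (26.165,33.605): [(40.1626, 16.6904) (51.4815, 48) (14.2525, 48)]  |A|=582.8129
4. ⊥bis P6·P2 via (45.94,34.81): [(40.1626, 16.6904) (45.4268, 31.2519) (47.8424, 48) (14.2525, 48)]  |A|=552.3392
5. ⊥bis P6·P3 via (42.705,39.555): [(40.1626, 16.6904) (44.7552, 29.3942) (41.001, 48) (14.2525, 48)]  |A|=485.314
6. ⊥bis P6·P4 via (46.07,26.665): [(39.7822, 17.1501) (40.989, 18.9763) (44.7552, 29.3942) (41.001, 48) (14.2525, 48)]  |A|=484.6892
7. ⊥bis P6·P5 via (18.445,26.27): [(39.7822, 17.1501) (40.989, 18.9763) (44.7552, 29.3942) (41.001, 48) (14.2525, 48)]  |A|=484.6892
8. ⊥bis P6·P7 via (22.955,33.565): [(18.6229, 42.7188) (39.7822, 17.1501) (40.989, 18.9763) (44.7552, 29.3942) (41.001, 48) (16.1235, 48)]  |A|=479.7486
9. canonical 6-gon: [(18.6229, 42.7188) (39.7822, 17.1501) (40.989, 18.9763) (44.7552, 29.3942) (41.001, 48) (16.1235, 48)]
10. shoelace: 479.7486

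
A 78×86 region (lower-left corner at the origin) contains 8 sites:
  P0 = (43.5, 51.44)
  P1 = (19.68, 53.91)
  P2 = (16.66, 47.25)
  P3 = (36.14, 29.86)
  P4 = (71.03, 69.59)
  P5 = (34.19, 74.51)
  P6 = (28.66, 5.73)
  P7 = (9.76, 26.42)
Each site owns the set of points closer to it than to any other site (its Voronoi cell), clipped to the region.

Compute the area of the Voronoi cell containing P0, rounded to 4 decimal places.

1. box [0,78]×[0,86]: [(0, 0) (78, 0) (78, 86) (0, 86)]
2. ⊥bis P0·P1 via (31.59,52.675): [(26.1279, 0) (78, 0) (78, 86) (35.0456, 86)]  |A|=4077.5389
3. ⊥bis P0·P2 via (30.08,49.345): [(30.7798, 44.862) (37.7833, 0) (78, 0) (78, 86) (35.0456, 86)]  |A|=3816.0973
4. ⊥bis P0·P3 via (39.82,40.65): [(30.7798, 44.862) (30.966, 43.6697) (78, 27.6285) (78, 86) (35.0456, 86)]  |A|=2288.2314
5. ⊥bis P0·P4 via (57.265,60.515): [(30.7798, 44.862) (30.966, 43.6697) (78, 27.6285) (78, 29.0641) (40.4632, 86) (35.0456, 86)]  |A|=1219.6357
6. ⊥bis P0·P5 via (38.845,62.975): [(32.3878, 60.3692) (30.7798, 44.862) (30.966, 43.6697) (78, 27.6285) (78, 29.0641) (52.1131, 68.3294)]  |A|=929.5604
7. ⊥bis P0·P6 via (36.08,28.585): [(32.3878, 60.3692) (30.7798, 44.862) (30.966, 43.6697) (78, 27.6285) (78, 29.0641) (52.1131, 68.3294)]  |A|=929.5604
8. ⊥bis P0·P7 via (26.63,38.93): [(32.3878, 60.3692) (30.7798, 44.862) (30.966, 43.6697) (78, 27.6285) (78, 29.0641) (52.1131, 68.3294)]  |A|=929.5604
9. canonical 6-gon: [(32.3878, 60.3692) (30.7798, 44.862) (30.966, 43.6697) (78, 27.6285) (78, 29.0641) (52.1131, 68.3294)]
10. shoelace: 929.5604

Area of P0's cell: 929.5604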